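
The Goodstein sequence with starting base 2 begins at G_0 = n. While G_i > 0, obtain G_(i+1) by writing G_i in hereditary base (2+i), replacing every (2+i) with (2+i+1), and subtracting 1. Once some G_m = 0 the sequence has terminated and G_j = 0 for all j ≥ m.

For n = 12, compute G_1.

12 —HB2→ 2^(2 + 1) + 2^2 —bump→ 3^(3 + 1) + 3^3 = 108 —(−1)→ 107
107 —HB3→ 3^(3 + 1) + 2·3^2 + 2·3 + 2 —bump→ 4^(4 + 1) + 2·4^2 + 2·4 + 2 = 1066 —(−1)→ 1065

107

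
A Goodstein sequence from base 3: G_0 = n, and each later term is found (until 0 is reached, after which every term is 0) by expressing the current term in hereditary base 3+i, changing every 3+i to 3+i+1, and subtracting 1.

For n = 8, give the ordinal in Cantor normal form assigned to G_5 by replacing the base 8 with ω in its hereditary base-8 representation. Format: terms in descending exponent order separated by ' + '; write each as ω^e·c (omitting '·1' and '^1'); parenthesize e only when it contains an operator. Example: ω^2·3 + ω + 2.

G_0 = 8. HB_3(8) = 2·3 + 2. Bump = 10. G_1 = 9.
G_1 = 9. HB_4(9) = 2·4 + 1. Bump = 11. G_2 = 10.
G_2 = 10. HB_5(10) = 2·5. Bump = 12. G_3 = 11.
G_3 = 11. HB_6(11) = 6 + 5. Bump = 12. G_4 = 11.
G_4 = 11. HB_7(11) = 7 + 4. Bump = 12. G_5 = 11.

ω + 3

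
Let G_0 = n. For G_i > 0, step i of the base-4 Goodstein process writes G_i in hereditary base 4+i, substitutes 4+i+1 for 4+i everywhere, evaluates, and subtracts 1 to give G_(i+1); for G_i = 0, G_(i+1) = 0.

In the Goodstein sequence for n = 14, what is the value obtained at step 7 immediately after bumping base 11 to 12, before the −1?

14 —HB4→ 3·4 + 2 —bump→ 3·5 + 2 = 17 —(−1)→ 16
16 —HB5→ 3·5 + 1 —bump→ 3·6 + 1 = 19 —(−1)→ 18
18 —HB6→ 3·6 —bump→ 3·7 = 21 —(−1)→ 20
20 —HB7→ 2·7 + 6 —bump→ 2·8 + 6 = 22 —(−1)→ 21
21 —HB8→ 2·8 + 5 —bump→ 2·9 + 5 = 23 —(−1)→ 22
22 —HB9→ 2·9 + 4 —bump→ 2·10 + 4 = 24 —(−1)→ 23
23 —HB10→ 2·10 + 3 —bump→ 2·11 + 3 = 25 —(−1)→ 24

26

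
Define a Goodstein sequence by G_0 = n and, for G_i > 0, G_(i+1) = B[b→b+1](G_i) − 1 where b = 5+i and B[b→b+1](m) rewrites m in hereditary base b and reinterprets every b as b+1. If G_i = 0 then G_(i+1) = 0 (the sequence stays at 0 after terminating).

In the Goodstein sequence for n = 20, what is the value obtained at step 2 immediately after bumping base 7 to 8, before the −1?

28

base 5: 20 = 4·5; at 6: 4·6 = 24; next = 23
base 6: 23 = 3·6 + 5; at 7: 3·7 + 5 = 26; next = 25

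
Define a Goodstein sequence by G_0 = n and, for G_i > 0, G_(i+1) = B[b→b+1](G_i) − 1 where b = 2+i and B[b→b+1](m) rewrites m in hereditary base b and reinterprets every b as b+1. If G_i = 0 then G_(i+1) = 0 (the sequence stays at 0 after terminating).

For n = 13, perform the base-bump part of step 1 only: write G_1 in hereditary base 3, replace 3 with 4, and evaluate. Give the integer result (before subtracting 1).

13 —HB2→ 2^(2 + 1) + 2^2 + 1 —bump→ 3^(3 + 1) + 3^3 + 1 = 109 —(−1)→ 108
108 —HB3→ 3^(3 + 1) + 3^3 —bump→ 4^(4 + 1) + 4^4 = 1280 —(−1)→ 1279

1280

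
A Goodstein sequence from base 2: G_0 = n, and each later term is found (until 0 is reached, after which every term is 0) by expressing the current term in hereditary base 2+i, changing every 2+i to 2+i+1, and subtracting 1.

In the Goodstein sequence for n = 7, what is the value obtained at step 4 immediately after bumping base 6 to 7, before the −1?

step 0: 7 = 2^2 + 2 + 1; sub 3 for 2: 3^3 + 3 + 1; = 31; G_1 = 31−1 = 30
step 1: 30 = 3^3 + 3; sub 4 for 3: 4^4 + 4; = 260; G_2 = 260−1 = 259
step 2: 259 = 4^4 + 3; sub 5 for 4: 5^5 + 3; = 3128; G_3 = 3128−1 = 3127
step 3: 3127 = 5^5 + 2; sub 6 for 5: 6^6 + 2; = 46658; G_4 = 46658−1 = 46657

823544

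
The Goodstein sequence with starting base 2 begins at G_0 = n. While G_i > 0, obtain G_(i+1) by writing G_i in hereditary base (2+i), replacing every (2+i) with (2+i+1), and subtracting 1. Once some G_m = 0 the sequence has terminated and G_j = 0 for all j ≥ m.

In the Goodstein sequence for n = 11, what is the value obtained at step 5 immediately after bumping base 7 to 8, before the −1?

11 —HB2→ 2^(2 + 1) + 2 + 1 —bump→ 3^(3 + 1) + 3 + 1 = 85 —(−1)→ 84
84 —HB3→ 3^(3 + 1) + 3 —bump→ 4^(4 + 1) + 4 = 1028 —(−1)→ 1027
1027 —HB4→ 4^(4 + 1) + 3 —bump→ 5^(5 + 1) + 3 = 15628 —(−1)→ 15627
15627 —HB5→ 5^(5 + 1) + 2 —bump→ 6^(6 + 1) + 2 = 279938 —(−1)→ 279937
279937 —HB6→ 6^(6 + 1) + 1 —bump→ 7^(7 + 1) + 1 = 5764802 —(−1)→ 5764801
5764801 —HB7→ 7^(7 + 1) —bump→ 8^(8 + 1) = 134217728 —(−1)→ 134217727

134217728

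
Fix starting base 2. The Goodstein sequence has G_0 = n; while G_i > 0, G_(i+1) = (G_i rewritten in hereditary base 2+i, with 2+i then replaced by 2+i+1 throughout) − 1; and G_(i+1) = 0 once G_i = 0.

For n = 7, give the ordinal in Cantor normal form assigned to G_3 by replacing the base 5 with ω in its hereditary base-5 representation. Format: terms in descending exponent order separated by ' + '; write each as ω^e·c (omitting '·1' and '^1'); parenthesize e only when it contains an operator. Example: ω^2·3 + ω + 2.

G_0 = 7. HB_2(7) = 2^2 + 2 + 1. Bump = 31. G_1 = 30.
G_1 = 30. HB_3(30) = 3^3 + 3. Bump = 260. G_2 = 259.
G_2 = 259. HB_4(259) = 4^4 + 3. Bump = 3128. G_3 = 3127.
G_3 = 3127. HB_5(3127) = 5^5 + 2. Bump = 46658. G_4 = 46657.

ω^ω + 2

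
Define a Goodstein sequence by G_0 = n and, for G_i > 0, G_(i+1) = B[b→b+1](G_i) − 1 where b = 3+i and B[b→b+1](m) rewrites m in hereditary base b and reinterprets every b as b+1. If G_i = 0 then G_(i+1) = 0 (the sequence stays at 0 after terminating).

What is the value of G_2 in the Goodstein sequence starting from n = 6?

7

base 3: 6 = 2·3; at 4: 2·4 = 8; next = 7
base 4: 7 = 4 + 3; at 5: 5 + 3 = 8; next = 7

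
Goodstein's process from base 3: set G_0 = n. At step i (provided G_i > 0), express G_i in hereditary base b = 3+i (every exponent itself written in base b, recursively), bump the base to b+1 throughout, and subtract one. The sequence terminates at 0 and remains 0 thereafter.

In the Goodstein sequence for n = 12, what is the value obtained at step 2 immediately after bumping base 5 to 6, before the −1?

38

base 3: 12 = 3^2 + 3; at 4: 4^2 + 4 = 20; next = 19
base 4: 19 = 4^2 + 3; at 5: 5^2 + 3 = 28; next = 27
base 5: 27 = 5^2 + 2; at 6: 6^2 + 2 = 38; next = 37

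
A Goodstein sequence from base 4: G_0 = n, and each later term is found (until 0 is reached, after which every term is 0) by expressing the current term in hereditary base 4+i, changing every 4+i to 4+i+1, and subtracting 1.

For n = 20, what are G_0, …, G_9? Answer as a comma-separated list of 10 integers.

base 4: 20 = 4^2 + 4; at 5: 5^2 + 5 = 30; next = 29
base 5: 29 = 5^2 + 4; at 6: 6^2 + 4 = 40; next = 39
base 6: 39 = 6^2 + 3; at 7: 7^2 + 3 = 52; next = 51
base 7: 51 = 7^2 + 2; at 8: 8^2 + 2 = 66; next = 65
base 8: 65 = 8^2 + 1; at 9: 9^2 + 1 = 82; next = 81
base 9: 81 = 9^2; at 10: 10^2 = 100; next = 99
base 10: 99 = 9·10 + 9; at 11: 9·11 + 9 = 108; next = 107
base 11: 107 = 9·11 + 8; at 12: 9·12 + 8 = 116; next = 115
base 12: 115 = 9·12 + 7; at 13: 9·13 + 7 = 124; next = 123

20, 29, 39, 51, 65, 81, 99, 107, 115, 123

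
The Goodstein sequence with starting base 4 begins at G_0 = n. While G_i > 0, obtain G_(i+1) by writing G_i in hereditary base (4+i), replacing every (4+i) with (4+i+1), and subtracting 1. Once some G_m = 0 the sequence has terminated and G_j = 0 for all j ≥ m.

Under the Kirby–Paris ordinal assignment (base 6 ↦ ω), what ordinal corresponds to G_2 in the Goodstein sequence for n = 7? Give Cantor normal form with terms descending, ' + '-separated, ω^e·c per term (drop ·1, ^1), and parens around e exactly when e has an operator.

ω + 1

[0] 7 ≡ 4 + 3 (base 4). Lift 5: 8. −1: 7.
[1] 7 ≡ 5 + 2 (base 5). Lift 6: 8. −1: 7.
[2] 7 ≡ 6 + 1 (base 6). Lift 7: 8. −1: 7.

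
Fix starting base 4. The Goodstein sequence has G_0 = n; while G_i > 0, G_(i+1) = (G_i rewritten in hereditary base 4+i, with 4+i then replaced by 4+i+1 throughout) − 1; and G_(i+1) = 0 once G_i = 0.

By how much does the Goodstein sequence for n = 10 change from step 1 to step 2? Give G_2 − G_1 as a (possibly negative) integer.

1

G_0=10  [base 4] 2·4 + 2  →[4↦5]→  2·5 + 2 = 12  −1 ⇒ G_1=11
G_1=11  [base 5] 2·5 + 1  →[5↦6]→  2·6 + 1 = 13  −1 ⇒ G_2=12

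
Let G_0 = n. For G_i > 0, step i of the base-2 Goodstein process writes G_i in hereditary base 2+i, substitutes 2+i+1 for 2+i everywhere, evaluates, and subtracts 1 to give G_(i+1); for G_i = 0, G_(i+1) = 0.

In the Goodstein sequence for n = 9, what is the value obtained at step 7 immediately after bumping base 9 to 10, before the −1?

30000003326

G_0=9  [base 2] 2^(2 + 1) + 1  →[2↦3]→  3^(3 + 1) + 1 = 82  −1 ⇒ G_1=81
G_1=81  [base 3] 3^(3 + 1)  →[3↦4]→  4^(4 + 1) = 1024  −1 ⇒ G_2=1023
G_2=1023  [base 4] 3·4^4 + 3·4^3 + 3·4^2 + 3·4 + 3  →[4↦5]→  3·5^5 + 3·5^3 + 3·5^2 + 3·5 + 3 = 9843  −1 ⇒ G_3=9842
G_3=9842  [base 5] 3·5^5 + 3·5^3 + 3·5^2 + 3·5 + 2  →[5↦6]→  3·6^6 + 3·6^3 + 3·6^2 + 3·6 + 2 = 140744  −1 ⇒ G_4=140743
G_4=140743  [base 6] 3·6^6 + 3·6^3 + 3·6^2 + 3·6 + 1  →[6↦7]→  3·7^7 + 3·7^3 + 3·7^2 + 3·7 + 1 = 2471827  −1 ⇒ G_5=2471826
G_5=2471826  [base 7] 3·7^7 + 3·7^3 + 3·7^2 + 3·7  →[7↦8]→  3·8^8 + 3·8^3 + 3·8^2 + 3·8 = 50333400  −1 ⇒ G_6=50333399
G_6=50333399  [base 8] 3·8^8 + 3·8^3 + 3·8^2 + 2·8 + 7  →[8↦9]→  3·9^9 + 3·9^3 + 3·9^2 + 2·9 + 7 = 1162263922  −1 ⇒ G_7=1162263921
G_7=1162263921  [base 9] 3·9^9 + 3·9^3 + 3·9^2 + 2·9 + 6  →[9↦10]→  3·10^10 + 3·10^3 + 3·10^2 + 2·10 + 6 = 30000003326  −1 ⇒ G_8=30000003325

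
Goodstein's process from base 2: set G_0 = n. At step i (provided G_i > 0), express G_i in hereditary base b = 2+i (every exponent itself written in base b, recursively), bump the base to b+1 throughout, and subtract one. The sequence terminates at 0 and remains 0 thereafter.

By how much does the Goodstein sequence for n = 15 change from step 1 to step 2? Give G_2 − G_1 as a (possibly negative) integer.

i=0: 15 = 2^(2 + 1) + 2^2 + 2 + 1 (b=2); 2→3: 3^(3 + 1) + 3^3 + 3 + 1 = 112; 112−1 = 111
i=1: 111 = 3^(3 + 1) + 3^3 + 3 (b=3); 3→4: 4^(4 + 1) + 4^4 + 4 = 1284; 1284−1 = 1283

1172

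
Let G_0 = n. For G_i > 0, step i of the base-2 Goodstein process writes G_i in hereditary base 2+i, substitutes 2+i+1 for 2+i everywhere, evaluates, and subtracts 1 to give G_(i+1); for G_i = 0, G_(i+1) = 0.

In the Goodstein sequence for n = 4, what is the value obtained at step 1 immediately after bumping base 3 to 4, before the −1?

4 —HB2→ 2^2 —bump→ 3^3 = 27 —(−1)→ 26
26 —HB3→ 2·3^2 + 2·3 + 2 —bump→ 2·4^2 + 2·4 + 2 = 42 —(−1)→ 41

42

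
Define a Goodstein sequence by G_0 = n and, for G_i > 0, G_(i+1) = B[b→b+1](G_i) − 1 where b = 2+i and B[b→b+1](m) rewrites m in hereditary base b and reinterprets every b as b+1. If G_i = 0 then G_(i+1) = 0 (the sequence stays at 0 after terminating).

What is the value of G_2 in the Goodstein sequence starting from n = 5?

step 0: 5 = 2^2 + 1; sub 3 for 2: 3^3 + 1; = 28; G_1 = 28−1 = 27
step 1: 27 = 3^3; sub 4 for 3: 4^4; = 256; G_2 = 256−1 = 255

255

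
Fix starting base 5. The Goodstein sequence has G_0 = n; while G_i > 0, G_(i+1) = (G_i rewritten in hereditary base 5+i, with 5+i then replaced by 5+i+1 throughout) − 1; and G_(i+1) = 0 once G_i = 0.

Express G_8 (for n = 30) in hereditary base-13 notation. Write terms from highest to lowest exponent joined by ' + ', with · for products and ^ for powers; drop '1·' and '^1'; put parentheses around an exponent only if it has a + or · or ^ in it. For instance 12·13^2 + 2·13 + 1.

[0] 30 ≡ 5^2 + 5 (base 5). Lift 6: 42. −1: 41.
[1] 41 ≡ 6^2 + 5 (base 6). Lift 7: 54. −1: 53.
[2] 53 ≡ 7^2 + 4 (base 7). Lift 8: 68. −1: 67.
[3] 67 ≡ 8^2 + 3 (base 8). Lift 9: 84. −1: 83.
[4] 83 ≡ 9^2 + 2 (base 9). Lift 10: 102. −1: 101.
[5] 101 ≡ 10^2 + 1 (base 10). Lift 11: 122. −1: 121.
[6] 121 ≡ 11^2 (base 11). Lift 12: 144. −1: 143.
[7] 143 ≡ 11·12 + 11 (base 12). Lift 13: 154. −1: 153.

11·13 + 10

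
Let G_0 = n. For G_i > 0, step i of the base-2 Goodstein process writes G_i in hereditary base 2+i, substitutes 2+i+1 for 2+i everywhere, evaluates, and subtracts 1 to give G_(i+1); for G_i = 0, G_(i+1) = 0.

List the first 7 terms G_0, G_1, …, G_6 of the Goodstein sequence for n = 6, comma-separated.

step 0: 6 = 2^2 + 2; sub 3 for 2: 3^3 + 3; = 30; G_1 = 30−1 = 29
step 1: 29 = 3^3 + 2; sub 4 for 3: 4^4 + 2; = 258; G_2 = 258−1 = 257
step 2: 257 = 4^4 + 1; sub 5 for 4: 5^5 + 1; = 3126; G_3 = 3126−1 = 3125
step 3: 3125 = 5^5; sub 6 for 5: 6^6; = 46656; G_4 = 46656−1 = 46655
step 4: 46655 = 5·6^5 + 5·6^4 + 5·6^3 + 5·6^2 + 5·6 + 5; sub 7 for 6: 5·7^5 + 5·7^4 + 5·7^3 + 5·7^2 + 5·7 + 5; = 98040; G_5 = 98040−1 = 98039
step 5: 98039 = 5·7^5 + 5·7^4 + 5·7^3 + 5·7^2 + 5·7 + 4; sub 8 for 7: 5·8^5 + 5·8^4 + 5·8^3 + 5·8^2 + 5·8 + 4; = 187244; G_6 = 187244−1 = 187243

6, 29, 257, 3125, 46655, 98039, 187243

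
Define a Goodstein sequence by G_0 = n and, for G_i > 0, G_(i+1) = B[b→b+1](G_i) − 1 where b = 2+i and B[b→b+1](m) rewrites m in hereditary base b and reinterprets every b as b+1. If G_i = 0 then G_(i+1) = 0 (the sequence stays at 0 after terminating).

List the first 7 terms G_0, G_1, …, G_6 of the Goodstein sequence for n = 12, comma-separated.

(0) 12|_2 = 2^(2 + 1) + 2^2 ↦ 3^(3 + 1) + 3^3|_3 = 108 ⇒ 107
(1) 107|_3 = 3^(3 + 1) + 2·3^2 + 2·3 + 2 ↦ 4^(4 + 1) + 2·4^2 + 2·4 + 2|_4 = 1066 ⇒ 1065
(2) 1065|_4 = 4^(4 + 1) + 2·4^2 + 2·4 + 1 ↦ 5^(5 + 1) + 2·5^2 + 2·5 + 1|_5 = 15686 ⇒ 15685
(3) 15685|_5 = 5^(5 + 1) + 2·5^2 + 2·5 ↦ 6^(6 + 1) + 2·6^2 + 2·6|_6 = 280020 ⇒ 280019
(4) 280019|_6 = 6^(6 + 1) + 2·6^2 + 6 + 5 ↦ 7^(7 + 1) + 2·7^2 + 7 + 5|_7 = 5764911 ⇒ 5764910
(5) 5764910|_7 = 7^(7 + 1) + 2·7^2 + 7 + 4 ↦ 8^(8 + 1) + 2·8^2 + 8 + 4|_8 = 134217868 ⇒ 134217867

12, 107, 1065, 15685, 280019, 5764910, 134217867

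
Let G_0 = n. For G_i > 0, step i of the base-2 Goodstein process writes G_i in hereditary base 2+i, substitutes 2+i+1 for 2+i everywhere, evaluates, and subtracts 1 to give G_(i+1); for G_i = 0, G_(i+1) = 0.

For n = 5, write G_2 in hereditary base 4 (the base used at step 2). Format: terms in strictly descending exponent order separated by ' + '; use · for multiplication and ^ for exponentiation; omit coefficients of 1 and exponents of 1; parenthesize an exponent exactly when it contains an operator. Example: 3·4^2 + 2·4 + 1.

base 2: 5 = 2^2 + 1; at 3: 3^3 + 1 = 28; next = 27
base 3: 27 = 3^3; at 4: 4^4 = 256; next = 255

3·4^3 + 3·4^2 + 3·4 + 3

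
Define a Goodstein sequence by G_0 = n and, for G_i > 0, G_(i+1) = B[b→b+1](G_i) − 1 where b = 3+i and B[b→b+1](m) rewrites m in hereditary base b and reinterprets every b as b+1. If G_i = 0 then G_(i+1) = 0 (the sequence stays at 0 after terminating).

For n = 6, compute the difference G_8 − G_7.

step 0: 6 = 2·3; sub 4 for 3: 2·4; = 8; G_1 = 8−1 = 7
step 1: 7 = 4 + 3; sub 5 for 4: 5 + 3; = 8; G_2 = 8−1 = 7
step 2: 7 = 5 + 2; sub 6 for 5: 6 + 2; = 8; G_3 = 8−1 = 7
step 3: 7 = 6 + 1; sub 7 for 6: 7 + 1; = 8; G_4 = 8−1 = 7
step 4: 7 = 7; sub 8 for 7: 8; = 8; G_5 = 8−1 = 7
step 5: 7 = 7; sub 9 for 8: 7; = 7; G_6 = 7−1 = 6
step 6: 6 = 6; sub 10 for 9: 6; = 6; G_7 = 6−1 = 5
step 7: 5 = 5; sub 11 for 10: 5; = 5; G_8 = 5−1 = 4

-1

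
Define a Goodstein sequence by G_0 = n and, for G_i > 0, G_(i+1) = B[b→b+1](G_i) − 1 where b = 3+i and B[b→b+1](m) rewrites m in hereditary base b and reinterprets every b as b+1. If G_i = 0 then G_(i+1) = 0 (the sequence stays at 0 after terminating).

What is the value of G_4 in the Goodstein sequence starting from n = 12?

base 3: 12 = 3^2 + 3; at 4: 4^2 + 4 = 20; next = 19
base 4: 19 = 4^2 + 3; at 5: 5^2 + 3 = 28; next = 27
base 5: 27 = 5^2 + 2; at 6: 6^2 + 2 = 38; next = 37
base 6: 37 = 6^2 + 1; at 7: 7^2 + 1 = 50; next = 49

49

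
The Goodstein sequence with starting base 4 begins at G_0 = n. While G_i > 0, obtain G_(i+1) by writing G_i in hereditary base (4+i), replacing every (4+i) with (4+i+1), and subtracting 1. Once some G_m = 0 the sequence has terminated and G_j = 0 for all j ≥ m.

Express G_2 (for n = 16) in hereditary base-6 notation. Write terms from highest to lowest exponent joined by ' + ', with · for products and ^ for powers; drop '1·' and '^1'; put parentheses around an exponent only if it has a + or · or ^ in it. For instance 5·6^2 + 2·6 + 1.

4·6 + 3

G_0=16  [base 4] 4^2  →[4↦5]→  5^2 = 25  −1 ⇒ G_1=24
G_1=24  [base 5] 4·5 + 4  →[5↦6]→  4·6 + 4 = 28  −1 ⇒ G_2=27
G_2=27  [base 6] 4·6 + 3  →[6↦7]→  4·7 + 3 = 31  −1 ⇒ G_3=30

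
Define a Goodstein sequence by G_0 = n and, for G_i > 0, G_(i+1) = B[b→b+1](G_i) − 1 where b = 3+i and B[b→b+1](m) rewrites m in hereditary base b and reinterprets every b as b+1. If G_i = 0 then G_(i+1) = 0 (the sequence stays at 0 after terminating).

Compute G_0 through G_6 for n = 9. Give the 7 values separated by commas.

step 0: 9 = 3^2; sub 4 for 3: 4^2; = 16; G_1 = 16−1 = 15
step 1: 15 = 3·4 + 3; sub 5 for 4: 3·5 + 3; = 18; G_2 = 18−1 = 17
step 2: 17 = 3·5 + 2; sub 6 for 5: 3·6 + 2; = 20; G_3 = 20−1 = 19
step 3: 19 = 3·6 + 1; sub 7 for 6: 3·7 + 1; = 22; G_4 = 22−1 = 21
step 4: 21 = 3·7; sub 8 for 7: 3·8; = 24; G_5 = 24−1 = 23
step 5: 23 = 2·8 + 7; sub 9 for 8: 2·9 + 7; = 25; G_6 = 25−1 = 24

9, 15, 17, 19, 21, 23, 24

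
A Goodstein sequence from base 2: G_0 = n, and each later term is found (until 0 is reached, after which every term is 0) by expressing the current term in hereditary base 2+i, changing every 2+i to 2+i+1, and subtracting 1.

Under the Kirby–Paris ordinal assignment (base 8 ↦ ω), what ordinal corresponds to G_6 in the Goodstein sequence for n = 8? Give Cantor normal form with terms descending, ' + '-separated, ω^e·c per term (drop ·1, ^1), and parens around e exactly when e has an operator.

step 0: 8 = 2^(2 + 1); sub 3 for 2: 3^(3 + 1); = 81; G_1 = 81−1 = 80
step 1: 80 = 2·3^3 + 2·3^2 + 2·3 + 2; sub 4 for 3: 2·4^4 + 2·4^2 + 2·4 + 2; = 554; G_2 = 554−1 = 553
step 2: 553 = 2·4^4 + 2·4^2 + 2·4 + 1; sub 5 for 4: 2·5^5 + 2·5^2 + 2·5 + 1; = 6311; G_3 = 6311−1 = 6310
step 3: 6310 = 2·5^5 + 2·5^2 + 2·5; sub 6 for 5: 2·6^6 + 2·6^2 + 2·6; = 93396; G_4 = 93396−1 = 93395
step 4: 93395 = 2·6^6 + 2·6^2 + 6 + 5; sub 7 for 6: 2·7^7 + 2·7^2 + 7 + 5; = 1647196; G_5 = 1647196−1 = 1647195
step 5: 1647195 = 2·7^7 + 2·7^2 + 7 + 4; sub 8 for 7: 2·8^8 + 2·8^2 + 8 + 4; = 33554572; G_6 = 33554572−1 = 33554571
step 6: 33554571 = 2·8^8 + 2·8^2 + 8 + 3; sub 9 for 8: 2·9^9 + 2·9^2 + 9 + 3; = 774841152; G_7 = 774841152−1 = 774841151

ω^ω·2 + ω^2·2 + ω + 3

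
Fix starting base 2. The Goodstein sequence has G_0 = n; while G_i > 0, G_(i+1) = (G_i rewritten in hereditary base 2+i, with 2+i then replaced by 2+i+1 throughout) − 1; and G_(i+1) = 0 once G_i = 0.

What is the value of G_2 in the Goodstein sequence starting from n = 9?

(0) 9|_2 = 2^(2 + 1) + 1 ↦ 3^(3 + 1) + 1|_3 = 82 ⇒ 81
(1) 81|_3 = 3^(3 + 1) ↦ 4^(4 + 1)|_4 = 1024 ⇒ 1023
(2) 1023|_4 = 3·4^4 + 3·4^3 + 3·4^2 + 3·4 + 3 ↦ 3·5^5 + 3·5^3 + 3·5^2 + 3·5 + 3|_5 = 9843 ⇒ 9842

1023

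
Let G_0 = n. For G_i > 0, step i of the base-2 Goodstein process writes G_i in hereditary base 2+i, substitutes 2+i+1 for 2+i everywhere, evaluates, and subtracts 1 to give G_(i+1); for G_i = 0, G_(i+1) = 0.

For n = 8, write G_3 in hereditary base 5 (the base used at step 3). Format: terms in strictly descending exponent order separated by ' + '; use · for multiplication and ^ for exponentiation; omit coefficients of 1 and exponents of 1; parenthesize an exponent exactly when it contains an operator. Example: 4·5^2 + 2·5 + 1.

base 2: 8 = 2^(2 + 1); at 3: 3^(3 + 1) = 81; next = 80
base 3: 80 = 2·3^3 + 2·3^2 + 2·3 + 2; at 4: 2·4^4 + 2·4^2 + 2·4 + 2 = 554; next = 553
base 4: 553 = 2·4^4 + 2·4^2 + 2·4 + 1; at 5: 2·5^5 + 2·5^2 + 2·5 + 1 = 6311; next = 6310
base 5: 6310 = 2·5^5 + 2·5^2 + 2·5; at 6: 2·6^6 + 2·6^2 + 2·6 = 93396; next = 93395

2·5^5 + 2·5^2 + 2·5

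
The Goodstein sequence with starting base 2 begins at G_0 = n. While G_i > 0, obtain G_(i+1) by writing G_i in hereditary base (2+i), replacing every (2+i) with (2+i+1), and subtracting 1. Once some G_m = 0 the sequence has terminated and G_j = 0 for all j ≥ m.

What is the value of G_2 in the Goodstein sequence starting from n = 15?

1283

i=0: 15 = 2^(2 + 1) + 2^2 + 2 + 1 (b=2); 2→3: 3^(3 + 1) + 3^3 + 3 + 1 = 112; 112−1 = 111
i=1: 111 = 3^(3 + 1) + 3^3 + 3 (b=3); 3→4: 4^(4 + 1) + 4^4 + 4 = 1284; 1284−1 = 1283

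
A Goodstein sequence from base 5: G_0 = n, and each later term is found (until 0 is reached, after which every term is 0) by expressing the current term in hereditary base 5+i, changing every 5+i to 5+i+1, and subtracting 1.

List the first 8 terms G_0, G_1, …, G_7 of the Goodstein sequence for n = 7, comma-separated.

7, 7, 7, 7, 6, 5, 4, 3

step 0: 7 = 5 + 2; sub 6 for 5: 6 + 2; = 8; G_1 = 8−1 = 7
step 1: 7 = 6 + 1; sub 7 for 6: 7 + 1; = 8; G_2 = 8−1 = 7
step 2: 7 = 7; sub 8 for 7: 8; = 8; G_3 = 8−1 = 7
step 3: 7 = 7; sub 9 for 8: 7; = 7; G_4 = 7−1 = 6
step 4: 6 = 6; sub 10 for 9: 6; = 6; G_5 = 6−1 = 5
step 5: 5 = 5; sub 11 for 10: 5; = 5; G_6 = 5−1 = 4
step 6: 4 = 4; sub 12 for 11: 4; = 4; G_7 = 4−1 = 3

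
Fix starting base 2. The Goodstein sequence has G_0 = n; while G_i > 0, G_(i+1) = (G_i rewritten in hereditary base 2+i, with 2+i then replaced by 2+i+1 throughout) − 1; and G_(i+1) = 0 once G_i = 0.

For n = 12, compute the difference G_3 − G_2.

14620

G_0 = 12. HB_2(12) = 2^(2 + 1) + 2^2. Bump = 108. G_1 = 107.
G_1 = 107. HB_3(107) = 3^(3 + 1) + 2·3^2 + 2·3 + 2. Bump = 1066. G_2 = 1065.
G_2 = 1065. HB_4(1065) = 4^(4 + 1) + 2·4^2 + 2·4 + 1. Bump = 15686. G_3 = 15685.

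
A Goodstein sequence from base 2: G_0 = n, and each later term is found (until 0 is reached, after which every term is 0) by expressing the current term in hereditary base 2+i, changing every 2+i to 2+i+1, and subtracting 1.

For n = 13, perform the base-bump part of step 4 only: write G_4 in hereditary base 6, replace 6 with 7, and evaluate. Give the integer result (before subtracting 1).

5765999

(0) 13|_2 = 2^(2 + 1) + 2^2 + 1 ↦ 3^(3 + 1) + 3^3 + 1|_3 = 109 ⇒ 108
(1) 108|_3 = 3^(3 + 1) + 3^3 ↦ 4^(4 + 1) + 4^4|_4 = 1280 ⇒ 1279
(2) 1279|_4 = 4^(4 + 1) + 3·4^3 + 3·4^2 + 3·4 + 3 ↦ 5^(5 + 1) + 3·5^3 + 3·5^2 + 3·5 + 3|_5 = 16093 ⇒ 16092
(3) 16092|_5 = 5^(5 + 1) + 3·5^3 + 3·5^2 + 3·5 + 2 ↦ 6^(6 + 1) + 3·6^3 + 3·6^2 + 3·6 + 2|_6 = 280712 ⇒ 280711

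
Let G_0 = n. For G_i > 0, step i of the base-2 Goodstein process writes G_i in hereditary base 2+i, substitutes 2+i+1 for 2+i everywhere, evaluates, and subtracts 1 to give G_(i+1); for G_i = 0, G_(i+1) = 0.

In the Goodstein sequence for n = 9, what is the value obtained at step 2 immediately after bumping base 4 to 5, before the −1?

base 2: 9 = 2^(2 + 1) + 1; at 3: 3^(3 + 1) + 1 = 82; next = 81
base 3: 81 = 3^(3 + 1); at 4: 4^(4 + 1) = 1024; next = 1023
base 4: 1023 = 3·4^4 + 3·4^3 + 3·4^2 + 3·4 + 3; at 5: 3·5^5 + 3·5^3 + 3·5^2 + 3·5 + 3 = 9843; next = 9842

9843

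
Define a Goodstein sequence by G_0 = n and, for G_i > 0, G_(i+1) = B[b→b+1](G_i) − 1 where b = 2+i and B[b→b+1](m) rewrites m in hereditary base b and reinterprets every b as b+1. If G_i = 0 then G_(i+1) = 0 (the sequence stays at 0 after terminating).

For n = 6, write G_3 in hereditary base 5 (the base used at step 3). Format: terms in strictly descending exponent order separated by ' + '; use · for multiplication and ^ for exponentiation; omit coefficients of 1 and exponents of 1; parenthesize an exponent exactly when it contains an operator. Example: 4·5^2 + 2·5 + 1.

5^5

6 —HB2→ 2^2 + 2 —bump→ 3^3 + 3 = 30 —(−1)→ 29
29 —HB3→ 3^3 + 2 —bump→ 4^4 + 2 = 258 —(−1)→ 257
257 —HB4→ 4^4 + 1 —bump→ 5^5 + 1 = 3126 —(−1)→ 3125
3125 —HB5→ 5^5 —bump→ 6^6 = 46656 —(−1)→ 46655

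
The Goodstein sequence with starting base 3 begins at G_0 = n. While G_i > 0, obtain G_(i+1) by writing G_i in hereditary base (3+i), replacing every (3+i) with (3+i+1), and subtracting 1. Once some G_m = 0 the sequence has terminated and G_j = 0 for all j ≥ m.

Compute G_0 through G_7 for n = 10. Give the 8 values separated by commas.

10, 16, 24, 27, 30, 33, 36, 39

i=0: 10 = 3^2 + 1 (b=3); 3→4: 4^2 + 1 = 17; 17−1 = 16
i=1: 16 = 4^2 (b=4); 4→5: 5^2 = 25; 25−1 = 24
i=2: 24 = 4·5 + 4 (b=5); 5→6: 4·6 + 4 = 28; 28−1 = 27
i=3: 27 = 4·6 + 3 (b=6); 6→7: 4·7 + 3 = 31; 31−1 = 30
i=4: 30 = 4·7 + 2 (b=7); 7→8: 4·8 + 2 = 34; 34−1 = 33
i=5: 33 = 4·8 + 1 (b=8); 8→9: 4·9 + 1 = 37; 37−1 = 36
i=6: 36 = 4·9 (b=9); 9→10: 4·10 = 40; 40−1 = 39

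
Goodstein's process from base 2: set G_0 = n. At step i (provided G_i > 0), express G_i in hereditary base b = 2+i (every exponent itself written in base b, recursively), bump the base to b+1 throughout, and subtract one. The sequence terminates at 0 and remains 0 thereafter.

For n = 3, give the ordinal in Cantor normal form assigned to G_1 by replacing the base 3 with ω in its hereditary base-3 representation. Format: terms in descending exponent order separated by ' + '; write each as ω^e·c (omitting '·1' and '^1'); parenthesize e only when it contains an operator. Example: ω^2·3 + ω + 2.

G_0 = 3. HB_2(3) = 2 + 1. Bump = 4. G_1 = 3.
G_1 = 3. HB_3(3) = 3. Bump = 4. G_2 = 3.

ω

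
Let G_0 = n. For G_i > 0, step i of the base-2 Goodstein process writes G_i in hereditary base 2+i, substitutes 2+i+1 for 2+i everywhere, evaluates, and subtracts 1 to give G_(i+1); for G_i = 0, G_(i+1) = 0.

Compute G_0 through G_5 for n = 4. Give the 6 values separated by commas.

4, 26, 41, 60, 83, 109

[0] 4 ≡ 2^2 (base 2). Lift 3: 27. −1: 26.
[1] 26 ≡ 2·3^2 + 2·3 + 2 (base 3). Lift 4: 42. −1: 41.
[2] 41 ≡ 2·4^2 + 2·4 + 1 (base 4). Lift 5: 61. −1: 60.
[3] 60 ≡ 2·5^2 + 2·5 (base 5). Lift 6: 84. −1: 83.
[4] 83 ≡ 2·6^2 + 6 + 5 (base 6). Lift 7: 110. −1: 109.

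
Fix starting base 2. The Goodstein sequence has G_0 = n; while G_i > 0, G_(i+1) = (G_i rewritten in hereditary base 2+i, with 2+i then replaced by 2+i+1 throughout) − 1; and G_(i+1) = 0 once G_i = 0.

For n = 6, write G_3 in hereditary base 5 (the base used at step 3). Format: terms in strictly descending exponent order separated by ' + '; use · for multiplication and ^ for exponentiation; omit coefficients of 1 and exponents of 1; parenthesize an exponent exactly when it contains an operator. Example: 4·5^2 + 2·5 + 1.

step 0: 6 = 2^2 + 2; sub 3 for 2: 3^3 + 3; = 30; G_1 = 30−1 = 29
step 1: 29 = 3^3 + 2; sub 4 for 3: 4^4 + 2; = 258; G_2 = 258−1 = 257
step 2: 257 = 4^4 + 1; sub 5 for 4: 5^5 + 1; = 3126; G_3 = 3126−1 = 3125
step 3: 3125 = 5^5; sub 6 for 5: 6^6; = 46656; G_4 = 46656−1 = 46655

5^5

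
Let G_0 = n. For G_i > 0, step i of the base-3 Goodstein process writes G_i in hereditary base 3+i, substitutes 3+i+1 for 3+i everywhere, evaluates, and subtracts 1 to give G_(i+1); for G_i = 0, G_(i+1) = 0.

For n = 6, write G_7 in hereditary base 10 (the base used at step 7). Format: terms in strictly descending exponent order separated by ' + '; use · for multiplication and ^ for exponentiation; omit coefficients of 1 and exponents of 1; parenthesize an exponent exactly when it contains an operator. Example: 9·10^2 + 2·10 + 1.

[0] 6 ≡ 2·3 (base 3). Lift 4: 8. −1: 7.
[1] 7 ≡ 4 + 3 (base 4). Lift 5: 8. −1: 7.
[2] 7 ≡ 5 + 2 (base 5). Lift 6: 8. −1: 7.
[3] 7 ≡ 6 + 1 (base 6). Lift 7: 8. −1: 7.
[4] 7 ≡ 7 (base 7). Lift 8: 8. −1: 7.
[5] 7 ≡ 7 (base 8). Lift 9: 7. −1: 6.
[6] 6 ≡ 6 (base 9). Lift 10: 6. −1: 5.
[7] 5 ≡ 5 (base 10). Lift 11: 5. −1: 4.

5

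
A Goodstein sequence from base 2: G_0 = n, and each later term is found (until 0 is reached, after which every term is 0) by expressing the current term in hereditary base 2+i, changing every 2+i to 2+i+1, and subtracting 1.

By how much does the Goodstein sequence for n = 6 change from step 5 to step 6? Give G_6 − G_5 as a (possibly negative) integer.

(0) 6|_2 = 2^2 + 2 ↦ 3^3 + 3|_3 = 30 ⇒ 29
(1) 29|_3 = 3^3 + 2 ↦ 4^4 + 2|_4 = 258 ⇒ 257
(2) 257|_4 = 4^4 + 1 ↦ 5^5 + 1|_5 = 3126 ⇒ 3125
(3) 3125|_5 = 5^5 ↦ 6^6|_6 = 46656 ⇒ 46655
(4) 46655|_6 = 5·6^5 + 5·6^4 + 5·6^3 + 5·6^2 + 5·6 + 5 ↦ 5·7^5 + 5·7^4 + 5·7^3 + 5·7^2 + 5·7 + 5|_7 = 98040 ⇒ 98039
(5) 98039|_7 = 5·7^5 + 5·7^4 + 5·7^3 + 5·7^2 + 5·7 + 4 ↦ 5·8^5 + 5·8^4 + 5·8^3 + 5·8^2 + 5·8 + 4|_8 = 187244 ⇒ 187243

89204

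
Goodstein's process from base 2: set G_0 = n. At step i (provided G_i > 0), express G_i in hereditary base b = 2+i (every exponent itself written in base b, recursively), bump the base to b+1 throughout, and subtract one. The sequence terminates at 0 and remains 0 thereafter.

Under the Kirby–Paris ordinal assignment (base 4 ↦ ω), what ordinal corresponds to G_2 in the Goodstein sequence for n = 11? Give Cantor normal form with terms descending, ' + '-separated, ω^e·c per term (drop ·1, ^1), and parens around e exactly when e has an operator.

11 —HB2→ 2^(2 + 1) + 2 + 1 —bump→ 3^(3 + 1) + 3 + 1 = 85 —(−1)→ 84
84 —HB3→ 3^(3 + 1) + 3 —bump→ 4^(4 + 1) + 4 = 1028 —(−1)→ 1027
1027 —HB4→ 4^(4 + 1) + 3 —bump→ 5^(5 + 1) + 3 = 15628 —(−1)→ 15627

ω^(ω + 1) + 3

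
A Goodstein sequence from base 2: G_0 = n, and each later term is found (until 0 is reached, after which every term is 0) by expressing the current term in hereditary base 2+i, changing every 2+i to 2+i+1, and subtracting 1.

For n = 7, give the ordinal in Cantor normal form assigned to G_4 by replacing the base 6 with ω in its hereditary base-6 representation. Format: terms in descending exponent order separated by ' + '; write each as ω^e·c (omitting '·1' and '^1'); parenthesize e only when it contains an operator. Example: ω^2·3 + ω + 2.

ω^ω + 1

(0) 7|_2 = 2^2 + 2 + 1 ↦ 3^3 + 3 + 1|_3 = 31 ⇒ 30
(1) 30|_3 = 3^3 + 3 ↦ 4^4 + 4|_4 = 260 ⇒ 259
(2) 259|_4 = 4^4 + 3 ↦ 5^5 + 3|_5 = 3128 ⇒ 3127
(3) 3127|_5 = 5^5 + 2 ↦ 6^6 + 2|_6 = 46658 ⇒ 46657
(4) 46657|_6 = 6^6 + 1 ↦ 7^7 + 1|_7 = 823544 ⇒ 823543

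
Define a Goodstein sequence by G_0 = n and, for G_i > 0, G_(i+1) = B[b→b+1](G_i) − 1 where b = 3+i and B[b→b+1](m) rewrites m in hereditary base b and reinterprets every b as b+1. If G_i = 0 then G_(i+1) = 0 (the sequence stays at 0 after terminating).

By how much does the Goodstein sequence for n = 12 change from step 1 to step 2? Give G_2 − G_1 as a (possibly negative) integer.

8

base 3: 12 = 3^2 + 3; at 4: 4^2 + 4 = 20; next = 19
base 4: 19 = 4^2 + 3; at 5: 5^2 + 3 = 28; next = 27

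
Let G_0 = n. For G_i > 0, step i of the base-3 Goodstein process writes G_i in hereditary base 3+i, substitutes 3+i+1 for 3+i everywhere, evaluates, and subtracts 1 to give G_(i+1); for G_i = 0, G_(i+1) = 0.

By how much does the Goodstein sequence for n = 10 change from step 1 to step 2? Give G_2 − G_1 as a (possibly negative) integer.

8

step 0: 10 = 3^2 + 1; sub 4 for 3: 4^2 + 1; = 17; G_1 = 17−1 = 16
step 1: 16 = 4^2; sub 5 for 4: 5^2; = 25; G_2 = 25−1 = 24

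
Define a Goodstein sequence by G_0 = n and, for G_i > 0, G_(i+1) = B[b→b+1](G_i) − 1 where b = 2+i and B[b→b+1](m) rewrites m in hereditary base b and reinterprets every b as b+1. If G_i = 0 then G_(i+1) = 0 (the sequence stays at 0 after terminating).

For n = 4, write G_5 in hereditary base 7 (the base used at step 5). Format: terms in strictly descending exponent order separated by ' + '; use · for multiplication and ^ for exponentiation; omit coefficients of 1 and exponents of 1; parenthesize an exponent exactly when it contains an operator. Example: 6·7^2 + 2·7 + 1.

G_0 = 4. HB_2(4) = 2^2. Bump = 27. G_1 = 26.
G_1 = 26. HB_3(26) = 2·3^2 + 2·3 + 2. Bump = 42. G_2 = 41.
G_2 = 41. HB_4(41) = 2·4^2 + 2·4 + 1. Bump = 61. G_3 = 60.
G_3 = 60. HB_5(60) = 2·5^2 + 2·5. Bump = 84. G_4 = 83.
G_4 = 83. HB_6(83) = 2·6^2 + 6 + 5. Bump = 110. G_5 = 109.
G_5 = 109. HB_7(109) = 2·7^2 + 7 + 4. Bump = 140. G_6 = 139.

2·7^2 + 7 + 4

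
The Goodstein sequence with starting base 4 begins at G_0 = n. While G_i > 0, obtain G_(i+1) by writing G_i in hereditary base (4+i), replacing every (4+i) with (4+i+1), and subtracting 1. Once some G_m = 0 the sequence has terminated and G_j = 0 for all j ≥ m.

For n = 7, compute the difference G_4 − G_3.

base 4: 7 = 4 + 3; at 5: 5 + 3 = 8; next = 7
base 5: 7 = 5 + 2; at 6: 6 + 2 = 8; next = 7
base 6: 7 = 6 + 1; at 7: 7 + 1 = 8; next = 7
base 7: 7 = 7; at 8: 8 = 8; next = 7

0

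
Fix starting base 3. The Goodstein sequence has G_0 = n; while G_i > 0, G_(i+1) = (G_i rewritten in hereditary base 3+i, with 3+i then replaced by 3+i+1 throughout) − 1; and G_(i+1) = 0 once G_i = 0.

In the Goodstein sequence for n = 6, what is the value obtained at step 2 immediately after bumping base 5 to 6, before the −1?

8

G_0=6  [base 3] 2·3  →[3↦4]→  2·4 = 8  −1 ⇒ G_1=7
G_1=7  [base 4] 4 + 3  →[4↦5]→  5 + 3 = 8  −1 ⇒ G_2=7
G_2=7  [base 5] 5 + 2  →[5↦6]→  6 + 2 = 8  −1 ⇒ G_3=7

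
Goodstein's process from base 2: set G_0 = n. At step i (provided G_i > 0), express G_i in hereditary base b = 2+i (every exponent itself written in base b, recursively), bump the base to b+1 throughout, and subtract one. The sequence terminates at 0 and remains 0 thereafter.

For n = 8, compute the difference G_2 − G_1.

8 —HB2→ 2^(2 + 1) —bump→ 3^(3 + 1) = 81 —(−1)→ 80
80 —HB3→ 2·3^3 + 2·3^2 + 2·3 + 2 —bump→ 2·4^4 + 2·4^2 + 2·4 + 2 = 554 —(−1)→ 553

473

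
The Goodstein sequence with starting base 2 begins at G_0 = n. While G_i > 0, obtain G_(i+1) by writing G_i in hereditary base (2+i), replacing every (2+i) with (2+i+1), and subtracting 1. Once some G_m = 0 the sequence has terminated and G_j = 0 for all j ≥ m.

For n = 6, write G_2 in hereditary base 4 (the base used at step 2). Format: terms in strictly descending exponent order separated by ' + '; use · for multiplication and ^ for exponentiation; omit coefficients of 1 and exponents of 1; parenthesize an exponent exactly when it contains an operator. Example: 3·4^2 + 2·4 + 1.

4^4 + 1

6 —HB2→ 2^2 + 2 —bump→ 3^3 + 3 = 30 —(−1)→ 29
29 —HB3→ 3^3 + 2 —bump→ 4^4 + 2 = 258 —(−1)→ 257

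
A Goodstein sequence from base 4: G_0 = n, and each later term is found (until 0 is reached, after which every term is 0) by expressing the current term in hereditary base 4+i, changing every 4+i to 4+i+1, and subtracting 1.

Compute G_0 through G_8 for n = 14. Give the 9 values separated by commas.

14, 16, 18, 20, 21, 22, 23, 24, 25

[0] 14 ≡ 3·4 + 2 (base 4). Lift 5: 17. −1: 16.
[1] 16 ≡ 3·5 + 1 (base 5). Lift 6: 19. −1: 18.
[2] 18 ≡ 3·6 (base 6). Lift 7: 21. −1: 20.
[3] 20 ≡ 2·7 + 6 (base 7). Lift 8: 22. −1: 21.
[4] 21 ≡ 2·8 + 5 (base 8). Lift 9: 23. −1: 22.
[5] 22 ≡ 2·9 + 4 (base 9). Lift 10: 24. −1: 23.
[6] 23 ≡ 2·10 + 3 (base 10). Lift 11: 25. −1: 24.
[7] 24 ≡ 2·11 + 2 (base 11). Lift 12: 26. −1: 25.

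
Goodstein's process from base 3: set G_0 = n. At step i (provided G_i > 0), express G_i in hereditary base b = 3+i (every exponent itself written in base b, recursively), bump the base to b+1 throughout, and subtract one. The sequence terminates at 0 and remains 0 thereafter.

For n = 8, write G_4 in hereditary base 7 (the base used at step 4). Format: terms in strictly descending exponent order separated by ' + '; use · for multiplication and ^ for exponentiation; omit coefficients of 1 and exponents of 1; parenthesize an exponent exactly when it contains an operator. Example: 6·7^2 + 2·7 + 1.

i=0: 8 = 2·3 + 2 (b=3); 3→4: 2·4 + 2 = 10; 10−1 = 9
i=1: 9 = 2·4 + 1 (b=4); 4→5: 2·5 + 1 = 11; 11−1 = 10
i=2: 10 = 2·5 (b=5); 5→6: 2·6 = 12; 12−1 = 11
i=3: 11 = 6 + 5 (b=6); 6→7: 7 + 5 = 12; 12−1 = 11

7 + 4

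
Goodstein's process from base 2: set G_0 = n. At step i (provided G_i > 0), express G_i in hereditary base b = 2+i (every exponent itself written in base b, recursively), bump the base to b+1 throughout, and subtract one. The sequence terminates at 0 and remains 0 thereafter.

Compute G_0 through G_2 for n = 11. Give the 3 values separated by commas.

(0) 11|_2 = 2^(2 + 1) + 2 + 1 ↦ 3^(3 + 1) + 3 + 1|_3 = 85 ⇒ 84
(1) 84|_3 = 3^(3 + 1) + 3 ↦ 4^(4 + 1) + 4|_4 = 1028 ⇒ 1027

11, 84, 1027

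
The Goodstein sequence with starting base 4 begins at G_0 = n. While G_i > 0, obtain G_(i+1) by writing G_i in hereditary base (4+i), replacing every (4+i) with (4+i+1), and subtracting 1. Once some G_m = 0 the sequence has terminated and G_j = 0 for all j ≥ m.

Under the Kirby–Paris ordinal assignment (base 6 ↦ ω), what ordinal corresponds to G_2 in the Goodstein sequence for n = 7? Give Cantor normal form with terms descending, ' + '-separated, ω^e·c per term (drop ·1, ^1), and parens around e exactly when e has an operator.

ω + 1

7 —HB4→ 4 + 3 —bump→ 5 + 3 = 8 —(−1)→ 7
7 —HB5→ 5 + 2 —bump→ 6 + 2 = 8 —(−1)→ 7
7 —HB6→ 6 + 1 —bump→ 7 + 1 = 8 —(−1)→ 7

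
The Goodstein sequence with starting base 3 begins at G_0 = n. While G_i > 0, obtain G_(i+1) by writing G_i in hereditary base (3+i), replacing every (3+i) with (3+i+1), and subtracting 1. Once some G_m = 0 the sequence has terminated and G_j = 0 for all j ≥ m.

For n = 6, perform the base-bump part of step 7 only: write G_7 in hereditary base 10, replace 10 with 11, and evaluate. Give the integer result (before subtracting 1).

5

G_0 = 6. HB_3(6) = 2·3. Bump = 8. G_1 = 7.
G_1 = 7. HB_4(7) = 4 + 3. Bump = 8. G_2 = 7.
G_2 = 7. HB_5(7) = 5 + 2. Bump = 8. G_3 = 7.
G_3 = 7. HB_6(7) = 6 + 1. Bump = 8. G_4 = 7.
G_4 = 7. HB_7(7) = 7. Bump = 8. G_5 = 7.
G_5 = 7. HB_8(7) = 7. Bump = 7. G_6 = 6.
G_6 = 6. HB_9(6) = 6. Bump = 6. G_7 = 5.
G_7 = 5. HB_10(5) = 5. Bump = 5. G_8 = 4.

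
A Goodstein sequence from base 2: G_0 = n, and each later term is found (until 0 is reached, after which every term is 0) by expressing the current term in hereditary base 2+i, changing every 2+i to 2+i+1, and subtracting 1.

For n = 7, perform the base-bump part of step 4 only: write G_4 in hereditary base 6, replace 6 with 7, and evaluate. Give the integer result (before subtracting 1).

7 —HB2→ 2^2 + 2 + 1 —bump→ 3^3 + 3 + 1 = 31 —(−1)→ 30
30 —HB3→ 3^3 + 3 —bump→ 4^4 + 4 = 260 —(−1)→ 259
259 —HB4→ 4^4 + 3 —bump→ 5^5 + 3 = 3128 —(−1)→ 3127
3127 —HB5→ 5^5 + 2 —bump→ 6^6 + 2 = 46658 —(−1)→ 46657
46657 —HB6→ 6^6 + 1 —bump→ 7^7 + 1 = 823544 —(−1)→ 823543

823544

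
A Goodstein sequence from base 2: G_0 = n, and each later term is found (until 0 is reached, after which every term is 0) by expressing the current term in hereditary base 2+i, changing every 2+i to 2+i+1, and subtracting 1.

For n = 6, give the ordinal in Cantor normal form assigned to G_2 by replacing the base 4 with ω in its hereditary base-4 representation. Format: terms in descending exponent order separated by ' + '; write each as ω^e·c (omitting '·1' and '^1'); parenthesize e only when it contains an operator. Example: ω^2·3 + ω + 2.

ω^ω + 1

G_0=6  [base 2] 2^2 + 2  →[2↦3]→  3^3 + 3 = 30  −1 ⇒ G_1=29
G_1=29  [base 3] 3^3 + 2  →[3↦4]→  4^4 + 2 = 258  −1 ⇒ G_2=257
G_2=257  [base 4] 4^4 + 1  →[4↦5]→  5^5 + 1 = 3126  −1 ⇒ G_3=3125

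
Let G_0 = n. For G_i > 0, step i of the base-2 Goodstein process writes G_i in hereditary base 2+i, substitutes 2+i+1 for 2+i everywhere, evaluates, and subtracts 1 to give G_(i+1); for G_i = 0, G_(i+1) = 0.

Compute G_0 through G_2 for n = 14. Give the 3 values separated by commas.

base 2: 14 = 2^(2 + 1) + 2^2 + 2; at 3: 3^(3 + 1) + 3^3 + 3 = 111; next = 110
base 3: 110 = 3^(3 + 1) + 3^3 + 2; at 4: 4^(4 + 1) + 4^4 + 2 = 1282; next = 1281

14, 110, 1281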